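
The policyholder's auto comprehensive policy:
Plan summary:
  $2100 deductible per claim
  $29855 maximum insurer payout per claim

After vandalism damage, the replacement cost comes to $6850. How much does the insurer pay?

$4750

Subtract the deductible: $6850 − $2100 = $4750.
$4750 ≤ $29855, so the limit doesn't bind; insurer pays $4750.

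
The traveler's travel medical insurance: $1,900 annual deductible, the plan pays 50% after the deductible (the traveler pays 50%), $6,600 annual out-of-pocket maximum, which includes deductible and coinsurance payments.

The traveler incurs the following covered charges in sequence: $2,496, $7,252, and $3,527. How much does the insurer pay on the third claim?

Bill 1, $2,496: $1,900 finishes the deductible; $596 goes to coinsurance; 50% of $596 = $298. Traveler pays $2,198; OOP now $2,198. Plan pays $2,496 − $2,198 = $298.
Bill 2, $7,252: 50% coinsurance on $7,252 = $3,626. Traveler owes $3,626 (running OOP $5,824). Plan pays $7,252 − $3,626 = $3,626.
Bill 3, $3,527: deductible already satisfied, so traveler's share is 50% × $3,527 = $1,763.50. That would push OOP to $7,587.50, over the $6,600 cap, so traveler pays $6,600 − $5,824 = $776. Plan pays $3,527 − $776 = $2,751.

$2,751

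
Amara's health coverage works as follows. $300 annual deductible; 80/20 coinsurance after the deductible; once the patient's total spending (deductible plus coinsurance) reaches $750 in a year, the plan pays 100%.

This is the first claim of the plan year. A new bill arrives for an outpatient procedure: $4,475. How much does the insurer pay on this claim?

Deductible not yet touched, so the first $300 of the bill goes to the deductible.
The remaining $4,175 (= $4,475 − $300) moves to coinsurance.
Patient's 20% share of $4,175 is $835.
Patient responsibility before any cap: $300 + $835 = $1,135.
Year-to-date out-of-pocket would reach $0 + $1,135 = $1,135, above the $750 maximum, so the patient pays only $750 − $0 = $750.
The insurer covers the remainder: $4,475 − $750 = $3,725.

$3,725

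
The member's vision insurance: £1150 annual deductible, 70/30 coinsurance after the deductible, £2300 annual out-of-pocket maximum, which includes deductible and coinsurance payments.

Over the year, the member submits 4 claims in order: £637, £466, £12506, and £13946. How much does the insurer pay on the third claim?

Claim 1 — £637: fully absorbed by the deductible. Member owes £637 (running OOP £637). Plan pays £637 − £637 = £0.
Claim 2 — £466: entire amount goes to the deductible. Member owes £466 (running OOP £1103). Insurer: £466 − £466 = £0.
Claim 3 — £12506: £47 finishes the deductible; £12459 goes to coinsurance; 30% of £12459 = £3737.70. Together that's £47 + £3737.70 = £3784.70. Adding that to £1103 gives £4887.70, past the £2300 cap; member pays only £2300 − £1103 = £1197. Plan pays £12506 − £1197 = £11309.

£11309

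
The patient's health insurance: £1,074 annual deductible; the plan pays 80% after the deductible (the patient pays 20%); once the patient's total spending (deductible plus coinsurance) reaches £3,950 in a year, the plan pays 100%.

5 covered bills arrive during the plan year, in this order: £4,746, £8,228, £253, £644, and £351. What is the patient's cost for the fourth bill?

£128.80

#1 (£4,746): £1,074 finishes the deductible; £3,672 goes to coinsurance; coinsurance £3,672 × 20% = £734.40. Patient pays £1,808.40; OOP now £1,808.40.
#2 (£8,228): 20% coinsurance on £8,228 = £1,645.60. Cost to patient: £1,645.60. OOP to date £3,454.
#3 (£253): 20% coinsurance on £253 = £50.60. Patient owes £50.60 (running OOP £3,504.60).
#4 (£644): 20% coinsurance on £644 = £128.80. Patient owes £128.80 (running OOP £3,633.40).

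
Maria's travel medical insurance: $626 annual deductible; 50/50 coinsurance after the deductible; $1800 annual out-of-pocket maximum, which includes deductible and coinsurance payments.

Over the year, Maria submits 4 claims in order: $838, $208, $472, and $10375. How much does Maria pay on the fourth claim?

Claim 1 ($838): deductible takes $626, $212 remains; traveler's 50% is $106. Cost to traveler: $732. OOP to date $732.
Claim 2 ($208): deductible met; 50% of $208 = $104. Traveler pays $104; OOP now $836.
Claim 3 ($472): 50% coinsurance on $472 = $236. Traveler owes $236 (running OOP $1072).
Claim 4 ($10375): deductible already satisfied, so traveler's share is 50% × $10375 = $5187.50. OOP would hit $6259.50 > $1800, so the cap limits the traveler to $1800 − $1072 = $728.

$728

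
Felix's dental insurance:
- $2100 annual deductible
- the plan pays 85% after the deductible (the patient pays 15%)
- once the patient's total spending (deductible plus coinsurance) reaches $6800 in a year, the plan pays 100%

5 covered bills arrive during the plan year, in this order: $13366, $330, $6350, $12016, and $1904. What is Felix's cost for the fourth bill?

$1802.40

#1 ($13366): $2100 to deductible, leaving $11266; 15% of $11266 = $1689.90. Patient owes $3789.90 (running OOP $3789.90).
#2 ($330): deductible already satisfied, so patient's share is 15% × $330 = $49.50. Patient pays $49.50; OOP now $3839.40.
#3 ($6350): deductible met; 15% of $6350 = $952.50. Cost to patient: $952.50. OOP to date $4791.90.
#4 ($12016): deductible already satisfied, so patient's share is 15% × $12016 = $1802.40. Cost to patient: $1802.40. OOP to date $6594.30.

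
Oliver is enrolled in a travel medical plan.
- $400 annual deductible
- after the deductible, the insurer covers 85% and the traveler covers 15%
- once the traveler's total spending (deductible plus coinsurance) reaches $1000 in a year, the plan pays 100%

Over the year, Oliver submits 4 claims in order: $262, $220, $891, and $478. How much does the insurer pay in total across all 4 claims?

#1 ($262): fully absorbed by the deductible. Cost to traveler: $262. OOP to date $262. Plan pays $262 − $262 = $0.
#2 ($220): $138 to deductible, leaving $82; 15% of $82 = $12.30. Cost to traveler: $150.30. OOP to date $412.30. Insurer: $220 − $150.30 = $69.70.
#3 ($891): deductible met; 15% of $891 = $133.65. Traveler owes $133.65 (running OOP $545.95). Insurer: $891 − $133.65 = $757.35.
#4 ($478): deductible met; 15% of $478 = $71.70. Traveler pays $71.70; OOP now $617.65. Insurer: $478 − $71.70 = $406.30.
Insurer total: $0 + $69.70 + $757.35 + $406.30 = $1233.35.

$1233.35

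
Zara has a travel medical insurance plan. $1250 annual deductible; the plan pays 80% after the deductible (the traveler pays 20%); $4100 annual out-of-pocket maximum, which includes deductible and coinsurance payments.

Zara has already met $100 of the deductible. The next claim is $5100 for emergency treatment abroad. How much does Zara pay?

$100 of the $1250 deductible is already met, leaving $1150.
That leaves $5100 − $1150 = $3950 for coinsurance.
20% of $3950 = $790 falls to the traveler.
That puts the traveler's cost at $1150 + $790 = $1940 before any cap.
Cumulative spending $100 + $1940 = $2040 stays under the $4100 maximum.

$1940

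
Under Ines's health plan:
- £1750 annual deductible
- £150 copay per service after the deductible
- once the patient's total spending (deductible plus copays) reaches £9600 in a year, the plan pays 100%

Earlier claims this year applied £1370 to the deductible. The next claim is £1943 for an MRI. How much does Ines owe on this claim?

£530

Deductible still to meet: £1750 − £1370 = £380.
That leaves £1943 − £380 = £1563 for the copay.
Copay on this service: £150.
Patient responsibility before any cap: £380 + £150 = £530.
Year-to-date out-of-pocket becomes £1370 + £530 = £1900, still under the £9600 maximum, so no cap applies.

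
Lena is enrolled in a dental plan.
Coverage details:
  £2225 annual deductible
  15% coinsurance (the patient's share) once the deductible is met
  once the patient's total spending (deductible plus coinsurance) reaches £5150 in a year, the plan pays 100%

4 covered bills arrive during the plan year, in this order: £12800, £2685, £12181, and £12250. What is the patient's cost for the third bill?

£936

Bill 1, £12800: £2225 to deductible, leaving £10575; 15% of £10575 = £1586.25. Patient pays £3811.25; OOP now £3811.25.
Bill 2, £2685: 15% coinsurance on £2685 = £402.75. Patient owes £402.75 (running OOP £4214).
Bill 3, £12181: 15% coinsurance on £12181 = £1827.15. OOP would hit £6041.15 > £5150, so the cap limits the patient to £5150 − £4214 = £936.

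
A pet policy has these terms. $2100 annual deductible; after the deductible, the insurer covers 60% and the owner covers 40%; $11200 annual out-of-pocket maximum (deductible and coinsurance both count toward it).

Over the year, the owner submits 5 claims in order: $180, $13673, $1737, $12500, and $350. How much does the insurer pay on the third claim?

$1042.20

Claim 1 — $180: fully absorbed by the deductible. Owner owes $180 (running OOP $180). Plan pays $180 − $180 = $0.
Claim 2 — $13673: $1920 to deductible, leaving $11753; 40% of $11753 = $4701.20. Owner pays $6621.20; OOP now $6801.20. Insurer: $13673 − $6621.20 = $7051.80.
Claim 3 — $1737: deductible met; 40% of $1737 = $694.80. Owner owes $694.80 (running OOP $7496). Plan pays $1737 − $694.80 = $1042.20.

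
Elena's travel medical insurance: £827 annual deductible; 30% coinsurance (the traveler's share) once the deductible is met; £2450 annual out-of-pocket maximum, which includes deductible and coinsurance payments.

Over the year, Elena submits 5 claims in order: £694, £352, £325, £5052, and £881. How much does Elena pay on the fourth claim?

£1459.80

Claim 1 (£694): all of it applies to the deductible. Cost to traveler: £694. OOP to date £694.
Claim 2 (£352): £133 to deductible, leaving £219; coinsurance £219 × 30% = £65.70. Cost to traveler: £198.70. OOP to date £892.70.
Claim 3 (£325): deductible already satisfied, so traveler's share is 30% × £325 = £97.50. Traveler owes £97.50 (running OOP £990.20).
Claim 4 (£5052): deductible met; 30% of £5052 = £1515.60. Adding that to £990.20 gives £2505.80, past the £2450 cap; traveler pays only £2450 − £990.20 = £1459.80.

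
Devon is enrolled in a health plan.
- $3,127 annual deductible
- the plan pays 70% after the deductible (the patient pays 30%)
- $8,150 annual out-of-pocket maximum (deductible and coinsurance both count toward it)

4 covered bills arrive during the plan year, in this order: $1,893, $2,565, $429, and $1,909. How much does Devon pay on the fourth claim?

$572.70

Claim 1 ($1,893): entire amount goes to the deductible. Patient pays $1,893; OOP now $1,893.
Claim 2 ($2,565): $1,234 to deductible, leaving $1,331; coinsurance $1,331 × 30% = $399.30. Patient pays $1,633.30; OOP now $3,526.30.
Claim 3 ($429): deductible met; 30% of $429 = $128.70. Patient owes $128.70 (running OOP $3,655).
Claim 4 ($1,909): deductible already satisfied, so patient's share is 30% × $1,909 = $572.70. Patient owes $572.70 (running OOP $4,227.70).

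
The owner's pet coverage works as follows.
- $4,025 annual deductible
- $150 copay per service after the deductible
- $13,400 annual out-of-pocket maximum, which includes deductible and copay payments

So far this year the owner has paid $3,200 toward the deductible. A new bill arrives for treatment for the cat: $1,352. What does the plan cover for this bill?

$377

Deductible still to meet: $4,025 − $3,200 = $825.
After the $825 deductible portion, $1,352 − $825 = $527 is subject to the copay.
Copay on this service: $150.
Owner responsibility before any cap: $825 + $150 = $975.
Cumulative spending $3,200 + $975 = $4,175 stays under the $13,400 maximum.
Insurer pays the balance: $1,352 − $975 = $377.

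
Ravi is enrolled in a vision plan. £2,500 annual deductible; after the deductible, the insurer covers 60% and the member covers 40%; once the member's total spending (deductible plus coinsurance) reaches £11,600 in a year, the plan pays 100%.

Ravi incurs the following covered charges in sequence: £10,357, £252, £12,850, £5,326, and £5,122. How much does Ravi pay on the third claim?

£5,140

Claim 1 — £10,357: £2,500 finishes the deductible; £7,857 goes to coinsurance; member's 40% is £3,142.80. Cost to member: £5,642.80. OOP to date £5,642.80.
Claim 2 — £252: deductible already satisfied, so member's share is 40% × £252 = £100.80. Member owes £100.80 (running OOP £5,743.60).
Claim 3 — £12,850: deductible met; 40% of £12,850 = £5,140. Cost to member: £5,140. OOP to date £10,883.60.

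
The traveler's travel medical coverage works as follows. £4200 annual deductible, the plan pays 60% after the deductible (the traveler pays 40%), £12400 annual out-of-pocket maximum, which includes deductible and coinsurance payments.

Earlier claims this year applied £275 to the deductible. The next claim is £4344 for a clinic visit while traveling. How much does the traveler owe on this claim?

£275 of the £4200 deductible is already met, leaving £3925.
The remaining £419 (= £4344 − £3925) moves to coinsurance.
Coinsurance: £419 × 40% = £167.60.
So the traveler owes £3925 + £167.60 = £4092.60 before any cap.
Total out-of-pocket so far would be £275 + £4092.60 = £4367.60, below the £12400 cap — no reduction.

£4092.60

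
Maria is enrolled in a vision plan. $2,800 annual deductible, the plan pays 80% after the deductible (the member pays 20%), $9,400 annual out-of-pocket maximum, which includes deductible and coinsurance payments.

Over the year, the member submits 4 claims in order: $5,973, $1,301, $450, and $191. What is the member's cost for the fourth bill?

$38.20

#1 ($5,973): $2,800 finishes the deductible; $3,173 goes to coinsurance; member's 20% is $634.60. Cost to member: $3,434.60. OOP to date $3,434.60.
#2 ($1,301): deductible met; 20% of $1,301 = $260.20. Member pays $260.20; OOP now $3,694.80.
#3 ($450): 20% coinsurance on $450 = $90. Member pays $90; OOP now $3,784.80.
#4 ($191): deductible met; 20% of $191 = $38.20. Member pays $38.20; OOP now $3,823.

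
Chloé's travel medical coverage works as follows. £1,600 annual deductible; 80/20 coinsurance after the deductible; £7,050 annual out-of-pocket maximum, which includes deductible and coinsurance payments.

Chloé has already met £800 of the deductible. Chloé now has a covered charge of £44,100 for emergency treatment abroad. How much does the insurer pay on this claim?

£800 of the £1,600 deductible is already met, leaving £800.
That leaves £44,100 − £800 = £43,300 for coinsurance.
Traveler's 20% share of £43,300 is £8,660.
Traveler responsibility before any cap: £800 + £8,660 = £9,460.
Adding £9,460 to the £800 already spent would give £10,260, which exceeds the £7,050 cap; the traveler pays just £7,050 − £800 = £6,250.
The plan picks up £44,100 − £6,250 = £37,850.

£37,850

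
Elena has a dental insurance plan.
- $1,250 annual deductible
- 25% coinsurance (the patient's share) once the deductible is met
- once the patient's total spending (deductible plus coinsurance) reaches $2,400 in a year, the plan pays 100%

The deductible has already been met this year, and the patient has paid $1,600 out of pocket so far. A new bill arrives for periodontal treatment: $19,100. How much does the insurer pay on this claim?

With the deductible met, the entire $19,100 is subject to coinsurance.
25% of $19,100 = $4,775 falls to the patient.
That would bring total out-of-pocket to $6,375, past the $2,400 cap. The patient is capped at $2,400 − $1,600 = $800 on this claim.
Insurer pays the balance: $19,100 − $800 = $18,300.

$18,300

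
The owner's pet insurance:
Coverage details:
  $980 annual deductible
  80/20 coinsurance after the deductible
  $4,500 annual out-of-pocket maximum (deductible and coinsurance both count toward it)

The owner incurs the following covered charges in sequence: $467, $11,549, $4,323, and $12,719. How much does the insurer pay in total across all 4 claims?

Bill 1, $467: fully absorbed by the deductible. Owner pays $467; OOP now $467. Plan pays $467 − $467 = $0.
Bill 2, $11,549: deductible takes $513, $11,036 remains; coinsurance $11,036 × 20% = $2,207.20. Cost to owner: $2,720.20. OOP to date $3,187.20. Insurer: $11,549 − $2,720.20 = $8,828.80.
Bill 3, $4,323: deductible already satisfied, so owner's share is 20% × $4,323 = $864.60. Cost to owner: $864.60. OOP to date $4,051.80. Insurer: $4,323 − $864.60 = $3,458.40.
Bill 4, $12,719: deductible met; 20% of $12,719 = $2,543.80. That would push OOP to $6,595.60, over the $4,500 cap, so owner pays $4,500 − $4,051.80 = $448.20. Insurer: $12,719 − $448.20 = $12,270.80.
Insurer total = bills − owner's total = $29,058 − $4,500 = $24,558.

$24,558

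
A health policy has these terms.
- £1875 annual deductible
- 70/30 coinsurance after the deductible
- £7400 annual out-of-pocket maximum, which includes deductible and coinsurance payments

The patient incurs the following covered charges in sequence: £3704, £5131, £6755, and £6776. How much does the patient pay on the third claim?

£2026.50

Bill 1, £3704: deductible takes £1875, £1829 remains; patient's 30% is £548.70. Patient owes £2423.70 (running OOP £2423.70).
Bill 2, £5131: deductible met; 30% of £5131 = £1539.30. Cost to patient: £1539.30. OOP to date £3963.
Bill 3, £6755: deductible met; 30% of £6755 = £2026.50. Patient owes £2026.50 (running OOP £5989.50).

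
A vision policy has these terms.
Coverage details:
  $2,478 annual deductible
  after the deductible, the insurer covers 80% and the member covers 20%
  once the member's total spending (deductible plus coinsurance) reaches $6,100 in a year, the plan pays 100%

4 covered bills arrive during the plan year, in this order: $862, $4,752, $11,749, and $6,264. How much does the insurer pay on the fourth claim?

$5,619

Claim 1 ($862): entire amount goes to the deductible. Cost to member: $862. OOP to date $862. Insurer: $862 − $862 = $0.
Claim 2 ($4,752): deductible takes $1,616, $3,136 remains; coinsurance $3,136 × 20% = $627.20. Cost to member: $2,243.20. OOP to date $3,105.20. Plan pays $4,752 − $2,243.20 = $2,508.80.
Claim 3 ($11,749): deductible met; 20% of $11,749 = $2,349.80. Member pays $2,349.80; OOP now $5,455. Insurer: $11,749 − $2,349.80 = $9,399.20.
Claim 4 ($6,264): deductible met; 20% of $6,264 = $1,252.80. Adding that to $5,455 gives $6,707.80, past the $6,100 cap; member pays only $6,100 − $5,455 = $645. Plan pays $6,264 − $645 = $5,619.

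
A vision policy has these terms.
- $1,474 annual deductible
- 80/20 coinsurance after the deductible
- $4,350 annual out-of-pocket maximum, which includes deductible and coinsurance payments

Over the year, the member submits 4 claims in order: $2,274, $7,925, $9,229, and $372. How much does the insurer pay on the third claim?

$8,098

Claim 1 — $2,274: deductible takes $1,474, $800 remains; 20% of $800 = $160. Member owes $1,634 (running OOP $1,634). Insurer: $2,274 − $1,634 = $640.
Claim 2 — $7,925: 20% coinsurance on $7,925 = $1,585. Cost to member: $1,585. OOP to date $3,219. Insurer: $7,925 − $1,585 = $6,340.
Claim 3 — $9,229: deductible already satisfied, so member's share is 20% × $9,229 = $1,845.80. OOP would hit $5,064.80 > $4,350, so the cap limits the member to $4,350 − $3,219 = $1,131. Insurer: $9,229 − $1,131 = $8,098.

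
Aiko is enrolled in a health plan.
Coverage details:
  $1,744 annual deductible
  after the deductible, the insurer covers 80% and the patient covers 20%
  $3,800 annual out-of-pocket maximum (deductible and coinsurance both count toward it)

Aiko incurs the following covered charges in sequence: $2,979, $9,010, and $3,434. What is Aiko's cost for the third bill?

$7

Claim 1 ($2,979): deductible takes $1,744, $1,235 remains; 20% of $1,235 = $247. Cost to patient: $1,991. OOP to date $1,991.
Claim 2 ($9,010): deductible met; 20% of $9,010 = $1,802. Patient pays $1,802; OOP now $3,793.
Claim 3 ($3,434): deductible met; 20% of $3,434 = $686.80. Adding that to $3,793 gives $4,479.80, past the $3,800 cap; patient pays only $3,800 − $3,793 = $7.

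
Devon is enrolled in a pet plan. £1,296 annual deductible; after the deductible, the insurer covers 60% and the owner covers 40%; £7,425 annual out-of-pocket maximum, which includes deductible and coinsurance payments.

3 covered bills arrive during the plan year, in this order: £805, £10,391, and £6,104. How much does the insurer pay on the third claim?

Claim 1 (£805): all of it applies to the deductible. Owner owes £805 (running OOP £805). Plan pays £805 − £805 = £0.
Claim 2 (£10,391): £491 finishes the deductible; £9,900 goes to coinsurance; 40% of £9,900 = £3,960. Owner owes £4,451 (running OOP £5,256). Plan pays £10,391 − £4,451 = £5,940.
Claim 3 (£6,104): deductible met; 40% of £6,104 = £2,441.60. Adding that to £5,256 gives £7,697.60, past the £7,425 cap; owner pays only £7,425 − £5,256 = £2,169. Plan pays £6,104 − £2,169 = £3,935.

£3,935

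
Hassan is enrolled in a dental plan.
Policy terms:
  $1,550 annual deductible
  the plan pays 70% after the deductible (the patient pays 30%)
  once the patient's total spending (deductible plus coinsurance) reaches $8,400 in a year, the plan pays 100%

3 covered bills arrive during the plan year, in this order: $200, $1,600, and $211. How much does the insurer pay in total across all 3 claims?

$322.70

Bill 1, $200: entire amount goes to the deductible. Cost to patient: $200. OOP to date $200. Insurer: $200 − $200 = $0.
Bill 2, $1,600: $1,350 to deductible, leaving $250; patient's 30% is $75. Patient owes $1,425 (running OOP $1,625). Insurer: $1,600 − $1,425 = $175.
Bill 3, $211: 30% coinsurance on $211 = $63.30. Patient pays $63.30; OOP now $1,688.30. Plan pays $211 − $63.30 = $147.70.
Insurer total = bills − patient's total = $2,011 − $1,688.30 = $322.70.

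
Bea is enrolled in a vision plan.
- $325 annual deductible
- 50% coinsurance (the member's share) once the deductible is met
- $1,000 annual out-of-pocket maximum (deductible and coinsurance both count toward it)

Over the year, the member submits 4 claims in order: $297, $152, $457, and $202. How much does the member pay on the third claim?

$228.50

Claim 1 — $297: fully absorbed by the deductible. Member pays $297; OOP now $297.
Claim 2 — $152: $28 finishes the deductible; $124 goes to coinsurance; coinsurance $124 × 50% = $62. Member owes $90 (running OOP $387).
Claim 3 — $457: deductible met; 50% of $457 = $228.50. Member pays $228.50; OOP now $615.50.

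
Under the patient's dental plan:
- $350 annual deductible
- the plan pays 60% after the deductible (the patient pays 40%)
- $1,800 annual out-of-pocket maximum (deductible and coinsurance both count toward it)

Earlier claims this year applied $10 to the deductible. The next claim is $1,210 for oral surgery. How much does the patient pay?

$688

$10 of the $350 deductible is already met, leaving $340.
That leaves $1,210 − $340 = $870 for coinsurance.
40% of $870 = $348 falls to the patient.
That puts the patient's cost at $340 + $348 = $688 before any cap.
Total out-of-pocket so far would be $10 + $688 = $698, below the $1,800 cap — no reduction.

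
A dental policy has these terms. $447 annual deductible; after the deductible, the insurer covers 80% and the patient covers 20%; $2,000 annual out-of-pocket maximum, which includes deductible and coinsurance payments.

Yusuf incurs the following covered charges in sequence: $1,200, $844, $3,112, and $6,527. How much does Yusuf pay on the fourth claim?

$611.20

Bill 1, $1,200: $447 to deductible, leaving $753; 20% of $753 = $150.60. Patient owes $597.60 (running OOP $597.60).
Bill 2, $844: deductible already satisfied, so patient's share is 20% × $844 = $168.80. Patient pays $168.80; OOP now $766.40.
Bill 3, $3,112: 20% coinsurance on $3,112 = $622.40. Patient owes $622.40 (running OOP $1,388.80).
Bill 4, $6,527: deductible already satisfied, so patient's share is 20% × $6,527 = $1,305.40. That would push OOP to $2,694.20, over the $2,000 cap, so patient pays $2,000 − $1,388.80 = $611.20.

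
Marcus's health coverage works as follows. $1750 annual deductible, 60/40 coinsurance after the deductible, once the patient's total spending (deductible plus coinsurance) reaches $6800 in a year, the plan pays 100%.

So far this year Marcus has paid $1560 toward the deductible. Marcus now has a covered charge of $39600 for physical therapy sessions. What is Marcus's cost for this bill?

$1560 of the $1750 deductible is already met, leaving $190.
After the $190 deductible portion, $39600 − $190 = $39410 is subject to coinsurance.
Patient's 40% share of $39410 is $15764.
So the patient owes $190 + $15764 = $15954 before any cap.
That would bring total out-of-pocket to $17514, past the $6800 cap. The patient is capped at $6800 − $1560 = $5240 on this claim.

$5240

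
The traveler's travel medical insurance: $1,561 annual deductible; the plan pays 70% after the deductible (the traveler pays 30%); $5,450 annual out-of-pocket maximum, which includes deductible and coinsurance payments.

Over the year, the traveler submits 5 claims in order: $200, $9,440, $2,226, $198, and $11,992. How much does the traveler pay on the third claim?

$667.80

Bill 1, $200: fully absorbed by the deductible. Cost to traveler: $200. OOP to date $200.
Bill 2, $9,440: $1,361 finishes the deductible; $8,079 goes to coinsurance; traveler's 30% is $2,423.70. Traveler owes $3,784.70 (running OOP $3,984.70).
Bill 3, $2,226: deductible met; 30% of $2,226 = $667.80. Traveler owes $667.80 (running OOP $4,652.50).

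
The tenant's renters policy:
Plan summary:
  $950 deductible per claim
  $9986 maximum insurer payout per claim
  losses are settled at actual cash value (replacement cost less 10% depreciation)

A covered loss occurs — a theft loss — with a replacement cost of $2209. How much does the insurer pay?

$1038.10

Depreciate 10%: the covered value is $2209 × 0.9 = $1988.10.
Subtract the deductible: $1988.10 − $950 = $1038.10.
That's under the $9986 cap, so the insurer reimburses the full $1038.10.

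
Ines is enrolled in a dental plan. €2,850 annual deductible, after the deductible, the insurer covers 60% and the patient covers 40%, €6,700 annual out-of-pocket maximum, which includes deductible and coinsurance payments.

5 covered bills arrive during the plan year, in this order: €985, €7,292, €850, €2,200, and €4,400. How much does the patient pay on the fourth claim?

€880

Claim 1 (€985): entire amount goes to the deductible. Cost to patient: €985. OOP to date €985.
Claim 2 (€7,292): €1,865 to deductible, leaving €5,427; 40% of €5,427 = €2,170.80. Patient pays €4,035.80; OOP now €5,020.80.
Claim 3 (€850): 40% coinsurance on €850 = €340. Patient pays €340; OOP now €5,360.80.
Claim 4 (€2,200): 40% coinsurance on €2,200 = €880. Cost to patient: €880. OOP to date €6,240.80.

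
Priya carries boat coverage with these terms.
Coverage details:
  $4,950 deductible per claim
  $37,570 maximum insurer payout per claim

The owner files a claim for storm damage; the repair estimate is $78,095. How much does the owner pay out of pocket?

$40,525

Subtract the deductible: $78,095 − $4,950 = $73,145.
The $37,570 per-incident cap binds; insurer pays $37,570.
Out of pocket: $78,095 − $37,570 = $40,525.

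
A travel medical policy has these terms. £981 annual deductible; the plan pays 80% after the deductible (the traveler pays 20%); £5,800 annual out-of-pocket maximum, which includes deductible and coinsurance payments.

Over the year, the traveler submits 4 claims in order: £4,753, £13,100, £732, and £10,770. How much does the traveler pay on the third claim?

£146.40

Claim 1 (£4,753): deductible takes £981, £3,772 remains; 20% of £3,772 = £754.40. Cost to traveler: £1,735.40. OOP to date £1,735.40.
Claim 2 (£13,100): deductible met; 20% of £13,100 = £2,620. Traveler pays £2,620; OOP now £4,355.40.
Claim 3 (£732): 20% coinsurance on £732 = £146.40. Traveler pays £146.40; OOP now £4,501.80.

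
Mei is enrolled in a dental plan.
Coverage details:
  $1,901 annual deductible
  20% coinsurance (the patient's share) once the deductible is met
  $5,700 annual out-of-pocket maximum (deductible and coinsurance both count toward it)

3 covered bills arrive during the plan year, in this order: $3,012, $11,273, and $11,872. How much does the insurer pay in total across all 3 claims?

$20,457

Claim 1 ($3,012): deductible takes $1,901, $1,111 remains; patient's 20% is $222.20. Patient pays $2,123.20; OOP now $2,123.20. Insurer: $3,012 − $2,123.20 = $888.80.
Claim 2 ($11,273): 20% coinsurance on $11,273 = $2,254.60. Patient owes $2,254.60 (running OOP $4,377.80). Insurer: $11,273 − $2,254.60 = $9,018.40.
Claim 3 ($11,872): deductible already satisfied, so patient's share is 20% × $11,872 = $2,374.40. OOP would hit $6,752.20 > $5,700, so the cap limits the patient to $5,700 − $4,377.80 = $1,322.20. Plan pays $11,872 − $1,322.20 = $10,549.80.
Insurer total = bills − patient's total = $26,157 − $5,700 = $20,457.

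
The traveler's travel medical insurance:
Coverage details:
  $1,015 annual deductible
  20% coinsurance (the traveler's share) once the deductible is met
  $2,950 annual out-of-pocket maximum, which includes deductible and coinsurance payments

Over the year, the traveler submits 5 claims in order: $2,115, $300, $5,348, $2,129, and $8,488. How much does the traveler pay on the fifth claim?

$159.60

Bill 1, $2,115: $1,015 finishes the deductible; $1,100 goes to coinsurance; traveler's 20% is $220. Traveler pays $1,235; OOP now $1,235.
Bill 2, $300: 20% coinsurance on $300 = $60. Cost to traveler: $60. OOP to date $1,295.
Bill 3, $5,348: 20% coinsurance on $5,348 = $1,069.60. Cost to traveler: $1,069.60. OOP to date $2,364.60.
Bill 4, $2,129: deductible met; 20% of $2,129 = $425.80. Traveler pays $425.80; OOP now $2,790.40.
Bill 5, $8,488: 20% coinsurance on $8,488 = $1,697.60. OOP would hit $4,488 > $2,950, so the cap limits the traveler to $2,950 − $2,790.40 = $159.60.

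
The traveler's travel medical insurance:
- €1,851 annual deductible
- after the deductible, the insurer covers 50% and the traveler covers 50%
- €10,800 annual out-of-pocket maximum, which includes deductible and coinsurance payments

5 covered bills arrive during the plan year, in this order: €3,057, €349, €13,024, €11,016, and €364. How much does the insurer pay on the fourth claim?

€9,356.50

Bill 1, €3,057: €1,851 finishes the deductible; €1,206 goes to coinsurance; coinsurance €1,206 × 50% = €603. Traveler pays €2,454; OOP now €2,454. Insurer: €3,057 − €2,454 = €603.
Bill 2, €349: 50% coinsurance on €349 = €174.50. Traveler pays €174.50; OOP now €2,628.50. Insurer: €349 − €174.50 = €174.50.
Bill 3, €13,024: deductible met; 50% of €13,024 = €6,512. Traveler pays €6,512; OOP now €9,140.50. Plan pays €13,024 − €6,512 = €6,512.
Bill 4, €11,016: deductible met; 50% of €11,016 = €5,508. Adding that to €9,140.50 gives €14,648.50, past the €10,800 cap; traveler pays only €10,800 − €9,140.50 = €1,659.50. Insurer: €11,016 − €1,659.50 = €9,356.50.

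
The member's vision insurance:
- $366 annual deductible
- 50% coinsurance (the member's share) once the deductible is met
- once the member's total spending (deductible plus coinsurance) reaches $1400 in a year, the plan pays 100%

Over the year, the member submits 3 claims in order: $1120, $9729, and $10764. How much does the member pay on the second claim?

$657

Claim 1 — $1120: $366 finishes the deductible; $754 goes to coinsurance; coinsurance $754 × 50% = $377. Cost to member: $743. OOP to date $743.
Claim 2 — $9729: 50% coinsurance on $9729 = $4864.50. That would push OOP to $5607.50, over the $1400 cap, so member pays $1400 − $743 = $657.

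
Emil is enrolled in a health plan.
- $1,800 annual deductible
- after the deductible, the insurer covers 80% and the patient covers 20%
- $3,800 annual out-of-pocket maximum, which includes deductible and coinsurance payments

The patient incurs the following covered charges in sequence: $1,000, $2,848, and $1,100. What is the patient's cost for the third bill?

$220

#1 ($1,000): fully absorbed by the deductible. Patient pays $1,000; OOP now $1,000.
#2 ($2,848): $800 finishes the deductible; $2,048 goes to coinsurance; 20% of $2,048 = $409.60. Patient owes $1,209.60 (running OOP $2,209.60).
#3 ($1,100): deductible met; 20% of $1,100 = $220. Cost to patient: $220. OOP to date $2,429.60.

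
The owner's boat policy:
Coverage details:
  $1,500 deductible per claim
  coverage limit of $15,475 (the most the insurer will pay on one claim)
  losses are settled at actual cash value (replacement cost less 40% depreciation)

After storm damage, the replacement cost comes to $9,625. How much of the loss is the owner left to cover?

Depreciate 40%: the covered value is $9,625 × 0.6 = $5,775.
Less the $1,500 deductible: $5,775 − $1,500 = $4,275.
$4,275 ≤ $15,475, so the limit doesn't bind; insurer pays $4,275.
Out of pocket: $9,625 − $4,275 = $5,350.

$5,350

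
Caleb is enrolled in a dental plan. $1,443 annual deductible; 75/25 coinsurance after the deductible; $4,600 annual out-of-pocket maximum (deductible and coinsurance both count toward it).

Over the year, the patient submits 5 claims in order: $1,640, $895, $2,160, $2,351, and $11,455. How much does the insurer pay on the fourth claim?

$1,763.25

#1 ($1,640): deductible takes $1,443, $197 remains; coinsurance $197 × 25% = $49.25. Patient pays $1,492.25; OOP now $1,492.25. Plan pays $1,640 − $1,492.25 = $147.75.
#2 ($895): deductible met; 25% of $895 = $223.75. Patient owes $223.75 (running OOP $1,716). Insurer: $895 − $223.75 = $671.25.
#3 ($2,160): 25% coinsurance on $2,160 = $540. Cost to patient: $540. OOP to date $2,256. Plan pays $2,160 − $540 = $1,620.
#4 ($2,351): deductible met; 25% of $2,351 = $587.75. Cost to patient: $587.75. OOP to date $2,843.75. Plan pays $2,351 − $587.75 = $1,763.25.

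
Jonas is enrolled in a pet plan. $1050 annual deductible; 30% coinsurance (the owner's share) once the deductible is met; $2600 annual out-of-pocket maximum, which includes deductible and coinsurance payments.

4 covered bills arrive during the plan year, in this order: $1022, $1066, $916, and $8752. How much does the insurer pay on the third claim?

$641.20

Claim 1 ($1022): all of it applies to the deductible. Owner owes $1022 (running OOP $1022). Plan pays $1022 − $1022 = $0.
Claim 2 ($1066): $28 finishes the deductible; $1038 goes to coinsurance; owner's 30% is $311.40. Owner pays $339.40; OOP now $1361.40. Insurer: $1066 − $339.40 = $726.60.
Claim 3 ($916): deductible met; 30% of $916 = $274.80. Cost to owner: $274.80. OOP to date $1636.20. Plan pays $916 − $274.80 = $641.20.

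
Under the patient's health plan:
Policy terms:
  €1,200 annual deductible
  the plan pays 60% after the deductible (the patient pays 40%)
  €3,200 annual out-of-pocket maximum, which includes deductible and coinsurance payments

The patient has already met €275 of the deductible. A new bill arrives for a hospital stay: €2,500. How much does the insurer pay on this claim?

€945

Deductible still to meet: €1,200 − €275 = €925.
After the €925 deductible portion, €2,500 − €925 = €1,575 is subject to coinsurance.
40% of €1,575 = €630 falls to the patient.
That puts the patient's cost at €925 + €630 = €1,555 before any cap.
Cumulative spending €275 + €1,555 = €1,830 stays under the €3,200 maximum.
The insurer covers the remainder: €2,500 − €1,555 = €945.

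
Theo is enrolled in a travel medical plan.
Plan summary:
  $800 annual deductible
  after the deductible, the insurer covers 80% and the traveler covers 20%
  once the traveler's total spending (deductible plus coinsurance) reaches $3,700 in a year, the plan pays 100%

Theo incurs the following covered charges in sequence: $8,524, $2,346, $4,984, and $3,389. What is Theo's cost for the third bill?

Claim 1 — $8,524: $800 finishes the deductible; $7,724 goes to coinsurance; traveler's 20% is $1,544.80. Cost to traveler: $2,344.80. OOP to date $2,344.80.
Claim 2 — $2,346: 20% coinsurance on $2,346 = $469.20. Traveler pays $469.20; OOP now $2,814.
Claim 3 — $4,984: deductible met; 20% of $4,984 = $996.80. OOP would hit $3,810.80 > $3,700, so the cap limits the traveler to $3,700 − $2,814 = $886.

$886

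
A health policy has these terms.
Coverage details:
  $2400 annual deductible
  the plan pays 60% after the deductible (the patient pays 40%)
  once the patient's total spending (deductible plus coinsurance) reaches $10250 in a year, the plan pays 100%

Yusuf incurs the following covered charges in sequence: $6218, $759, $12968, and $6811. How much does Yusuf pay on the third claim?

$5187.20

#1 ($6218): deductible takes $2400, $3818 remains; patient's 40% is $1527.20. Cost to patient: $3927.20. OOP to date $3927.20.
#2 ($759): 40% coinsurance on $759 = $303.60. Patient owes $303.60 (running OOP $4230.80).
#3 ($12968): 40% coinsurance on $12968 = $5187.20. Cost to patient: $5187.20. OOP to date $9418.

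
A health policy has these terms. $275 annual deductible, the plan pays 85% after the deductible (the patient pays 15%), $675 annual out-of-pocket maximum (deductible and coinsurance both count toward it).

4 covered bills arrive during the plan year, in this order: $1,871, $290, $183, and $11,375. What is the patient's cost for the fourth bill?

$89.65

Bill 1, $1,871: deductible takes $275, $1,596 remains; 15% of $1,596 = $239.40. Patient owes $514.40 (running OOP $514.40).
Bill 2, $290: deductible met; 15% of $290 = $43.50. Patient owes $43.50 (running OOP $557.90).
Bill 3, $183: 15% coinsurance on $183 = $27.45. Patient pays $27.45; OOP now $585.35.
Bill 4, $11,375: deductible met; 15% of $11,375 = $1,706.25. That would push OOP to $2,291.60, over the $675 cap, so patient pays $675 − $585.35 = $89.65.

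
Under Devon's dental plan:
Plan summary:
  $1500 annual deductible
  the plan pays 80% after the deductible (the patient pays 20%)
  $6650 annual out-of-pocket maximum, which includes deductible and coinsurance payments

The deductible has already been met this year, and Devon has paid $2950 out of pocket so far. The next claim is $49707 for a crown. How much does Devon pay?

$3700

The deductible is already satisfied, so the full bill goes to coinsurance.
Coinsurance: $49707 × 20% = $9941.40.
That would bring total out-of-pocket to $12891.40, past the $6650 cap. The patient is capped at $6650 − $2950 = $3700 on this claim.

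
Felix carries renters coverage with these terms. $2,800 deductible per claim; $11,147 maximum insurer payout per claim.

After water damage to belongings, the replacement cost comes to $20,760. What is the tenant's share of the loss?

$9,613

Less the $2,800 deductible: $20,760 − $2,800 = $17,960.
$17,960 exceeds the $11,147 limit, so the insurer pays the limit: $11,147.
Tenant's share is the uncovered remainder: $20,760 − $11,147 = $9,613.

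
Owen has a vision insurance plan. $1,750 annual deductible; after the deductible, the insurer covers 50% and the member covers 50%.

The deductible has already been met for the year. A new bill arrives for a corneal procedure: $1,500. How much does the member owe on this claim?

The deductible is already satisfied, so the full bill goes to coinsurance.
50% of $1,500 = $750 falls to the member.

$750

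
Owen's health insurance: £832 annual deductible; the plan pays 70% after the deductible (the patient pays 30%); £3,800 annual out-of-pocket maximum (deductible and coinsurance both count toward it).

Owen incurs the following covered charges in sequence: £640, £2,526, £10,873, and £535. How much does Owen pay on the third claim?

£2,267.80

#1 (£640): fully absorbed by the deductible. Cost to patient: £640. OOP to date £640.
#2 (£2,526): £192 to deductible, leaving £2,334; coinsurance £2,334 × 30% = £700.20. Patient owes £892.20 (running OOP £1,532.20).
#3 (£10,873): deductible met; 30% of £10,873 = £3,261.90. OOP would hit £4,794.10 > £3,800, so the cap limits the patient to £3,800 − £1,532.20 = £2,267.80.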